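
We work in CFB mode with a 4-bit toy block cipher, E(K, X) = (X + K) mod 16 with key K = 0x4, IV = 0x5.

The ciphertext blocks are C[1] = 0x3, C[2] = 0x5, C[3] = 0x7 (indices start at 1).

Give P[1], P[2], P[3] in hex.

CFB decryption: P_i = C_i ⊕ E(K, C_{i−1}), with C_{0} = IV.
P[1]: E(K, 0x5) = 0x9; 0x3 ⊕ 0x9 = 0xA.
P[2]: E(K, 0x3) = 0x7; 0x5 ⊕ 0x7 = 0x2.
P[3]: E(K, 0x5) = 0x9; 0x7 ⊕ 0x9 = 0xE.

P[1] = 0xA, P[2] = 0x2, P[3] = 0xE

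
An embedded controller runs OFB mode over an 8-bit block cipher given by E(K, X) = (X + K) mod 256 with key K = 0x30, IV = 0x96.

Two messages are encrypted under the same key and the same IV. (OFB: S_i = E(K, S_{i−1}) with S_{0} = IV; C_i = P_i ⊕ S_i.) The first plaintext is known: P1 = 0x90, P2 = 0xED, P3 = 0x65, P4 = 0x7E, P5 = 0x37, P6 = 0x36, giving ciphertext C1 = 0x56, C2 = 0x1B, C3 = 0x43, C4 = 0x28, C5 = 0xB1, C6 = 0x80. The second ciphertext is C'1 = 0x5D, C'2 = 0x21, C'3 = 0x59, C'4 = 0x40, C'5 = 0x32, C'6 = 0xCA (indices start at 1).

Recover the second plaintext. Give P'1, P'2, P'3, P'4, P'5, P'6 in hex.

In OFB with a reused IV, both messages share the same keystream S_i, so C_i ⊕ C'_i = P_i ⊕ P'_i and thus P'_i = P_i ⊕ C_i ⊕ C'_i.
P'1: 0x90 ⊕ 0x56 ⊕ 0x5D = 0x9B.
P'2: 0xED ⊕ 0x1B ⊕ 0x21 = 0xD7.
P'3: 0x65 ⊕ 0x43 ⊕ 0x59 = 0x7F.
P'4: 0x7E ⊕ 0x28 ⊕ 0x40 = 0x16.
P'5: 0x37 ⊕ 0xB1 ⊕ 0x32 = 0xB4.
P'6: 0x36 ⊕ 0x80 ⊕ 0xCA = 0x7C.

P'1 = 0x9B, P'2 = 0xD7, P'3 = 0x7F, P'4 = 0x16, P'5 = 0xB4, P'6 = 0x7C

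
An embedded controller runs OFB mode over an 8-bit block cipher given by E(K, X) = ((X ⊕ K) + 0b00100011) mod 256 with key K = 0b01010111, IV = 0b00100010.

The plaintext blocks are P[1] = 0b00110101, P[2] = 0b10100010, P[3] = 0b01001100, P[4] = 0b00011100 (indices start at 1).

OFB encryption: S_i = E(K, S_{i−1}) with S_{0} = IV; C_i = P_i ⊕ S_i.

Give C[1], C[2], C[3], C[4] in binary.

C[1] = 0b10101101, C[2] = 0b01010000, C[3] = 0b10000100, C[4] = 0b11011110

C[1]: S = E(K, 0b00100010) = 0b10011000; 0b00110101 ⊕ 0b10011000 = 0b10101101.
C[2]: S = E(K, 0b10011000) = 0b11110010; 0b10100010 ⊕ 0b11110010 = 0b01010000.
C[3]: S = E(K, 0b11110010) = 0b11001000; 0b01001100 ⊕ 0b11001000 = 0b10000100.
C[4]: S = E(K, 0b11001000) = 0b11000010; 0b00011100 ⊕ 0b11000010 = 0b11011110.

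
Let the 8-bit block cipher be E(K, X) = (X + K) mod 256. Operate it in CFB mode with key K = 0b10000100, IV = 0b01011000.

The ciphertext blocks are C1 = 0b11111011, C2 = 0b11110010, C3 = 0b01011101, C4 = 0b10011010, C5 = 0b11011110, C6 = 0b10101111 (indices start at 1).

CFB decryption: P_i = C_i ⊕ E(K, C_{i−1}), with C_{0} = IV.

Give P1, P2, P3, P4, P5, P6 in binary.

P1 = 0b00100111, P2 = 0b10001101, P3 = 0b00101011, P4 = 0b01111011, P5 = 0b11000000, P6 = 0b11001101

P1: E(K, 0b01011000) = 0b11011100; 0b11111011 ⊕ 0b11011100 = 0b00100111.
P2: E(K, 0b11111011) = 0b01111111; 0b11110010 ⊕ 0b01111111 = 0b10001101.
P3: E(K, 0b11110010) = 0b01110110; 0b01011101 ⊕ 0b01110110 = 0b00101011.
P4: E(K, 0b01011101) = 0b11100001; 0b10011010 ⊕ 0b11100001 = 0b01111011.
P5: E(K, 0b10011010) = 0b00011110; 0b11011110 ⊕ 0b00011110 = 0b11000000.
P6: E(K, 0b11011110) = 0b01100010; 0b10101111 ⊕ 0b01100010 = 0b11001101.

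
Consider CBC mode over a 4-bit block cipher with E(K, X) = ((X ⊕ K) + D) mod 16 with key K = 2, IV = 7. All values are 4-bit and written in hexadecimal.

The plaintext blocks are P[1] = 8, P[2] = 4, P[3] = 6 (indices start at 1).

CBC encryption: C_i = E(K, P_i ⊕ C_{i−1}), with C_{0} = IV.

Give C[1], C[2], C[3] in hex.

C[1] = A, C[2] = 9, C[3] = A

C[1]: P[1] ⊕ 7 = F; E(K, F) = A.
C[2]: P[2] ⊕ A = E; E(K, E) = 9.
C[3]: P[3] ⊕ 9 = F; E(K, F) = A.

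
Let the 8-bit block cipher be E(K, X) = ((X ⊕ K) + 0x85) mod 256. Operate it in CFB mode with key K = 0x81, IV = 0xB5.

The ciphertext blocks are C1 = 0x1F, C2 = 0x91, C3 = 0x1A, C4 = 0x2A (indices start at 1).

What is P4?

CFB decryption: P_i = C_i ⊕ E(K, C_{i−1}), with C_{0} = IV.
P4: E(K, 0x1A) = 0x20; 0x2A ⊕ 0x20 = 0x0A.

P4 = 0x0A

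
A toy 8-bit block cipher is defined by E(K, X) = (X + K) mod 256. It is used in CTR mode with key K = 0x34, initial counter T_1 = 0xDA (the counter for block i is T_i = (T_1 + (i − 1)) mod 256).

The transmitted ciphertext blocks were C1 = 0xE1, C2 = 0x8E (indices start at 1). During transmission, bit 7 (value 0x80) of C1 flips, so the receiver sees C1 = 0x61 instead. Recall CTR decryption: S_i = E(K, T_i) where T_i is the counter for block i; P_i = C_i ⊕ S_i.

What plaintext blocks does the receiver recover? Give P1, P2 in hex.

Only C1 changed, to 0x61. In CTR, a change in C_i flips the same bit in P_i only; the keystream is unaffected. Decrypting the received ciphertext:
P1: T = 0xDA, S = E(K, T) = 0x0E; 0x61 ⊕ 0x0E = 0x6F.
P2: T = 0xDB, S = E(K, T) = 0x0F; 0x8E ⊕ 0x0F = 0x81.
Blocks that differ from the original plaintext: P1.

P1 = 0x6F, P2 = 0x81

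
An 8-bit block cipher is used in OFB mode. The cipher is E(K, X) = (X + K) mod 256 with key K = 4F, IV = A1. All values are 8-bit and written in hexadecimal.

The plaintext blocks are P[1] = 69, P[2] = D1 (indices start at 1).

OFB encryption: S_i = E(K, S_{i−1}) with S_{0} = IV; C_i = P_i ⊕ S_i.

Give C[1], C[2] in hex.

C[1]: S = E(K, A1) = F0; 69 ⊕ F0 = 99.
C[2]: S = E(K, F0) = 3F; D1 ⊕ 3F = EE.

C[1] = 99, C[2] = EE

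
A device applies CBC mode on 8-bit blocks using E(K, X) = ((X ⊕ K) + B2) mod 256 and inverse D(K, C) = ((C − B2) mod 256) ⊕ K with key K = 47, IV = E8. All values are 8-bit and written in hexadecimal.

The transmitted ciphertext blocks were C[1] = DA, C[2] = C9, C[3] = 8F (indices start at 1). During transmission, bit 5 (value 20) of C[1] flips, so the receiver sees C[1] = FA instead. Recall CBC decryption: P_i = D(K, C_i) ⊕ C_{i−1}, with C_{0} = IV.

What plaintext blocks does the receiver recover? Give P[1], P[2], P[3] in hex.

P[1] = E7, P[2] = AA, P[3] = 53

Only C[1] changed, to FA. In CBC, a change in C_i garbles P_i and flips the same bit in P_{i+1}. Decrypting the received ciphertext:
P[1]: D(K, FA) = 0F; 0F ⊕ E8 = E7.
P[2]: D(K, C9) = 50; 50 ⊕ FA = AA.
P[3]: D(K, 8F) = 9A; 9A ⊕ C9 = 53.
Blocks that differ from the original plaintext: P[1], P[2].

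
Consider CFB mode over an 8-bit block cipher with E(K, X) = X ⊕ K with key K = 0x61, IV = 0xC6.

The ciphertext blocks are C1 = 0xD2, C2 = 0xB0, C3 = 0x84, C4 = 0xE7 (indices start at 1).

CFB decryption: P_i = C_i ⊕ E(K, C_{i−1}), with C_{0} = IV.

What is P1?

P1: E(K, 0xC6) = 0xA7; 0xD2 ⊕ 0xA7 = 0x75.

P1 = 0x75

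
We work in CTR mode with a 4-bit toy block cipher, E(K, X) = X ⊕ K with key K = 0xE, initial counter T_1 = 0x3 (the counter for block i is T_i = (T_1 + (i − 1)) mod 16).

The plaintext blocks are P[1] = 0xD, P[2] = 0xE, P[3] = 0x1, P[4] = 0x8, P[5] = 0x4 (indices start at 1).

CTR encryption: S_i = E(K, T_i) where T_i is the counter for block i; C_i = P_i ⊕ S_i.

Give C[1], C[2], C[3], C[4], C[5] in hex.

C[1] = 0x0, C[2] = 0x4, C[3] = 0xA, C[4] = 0x0, C[5] = 0xD

C[1]: T = 0x3, S = E(K, T) = 0xD; 0xD ⊕ 0xD = 0x0.
C[2]: T = 0x4, S = E(K, T) = 0xA; 0xE ⊕ 0xA = 0x4.
C[3]: T = 0x5, S = E(K, T) = 0xB; 0x1 ⊕ 0xB = 0xA.
C[4]: T = 0x6, S = E(K, T) = 0x8; 0x8 ⊕ 0x8 = 0x0.
C[5]: T = 0x7, S = E(K, T) = 0x9; 0x4 ⊕ 0x9 = 0xD.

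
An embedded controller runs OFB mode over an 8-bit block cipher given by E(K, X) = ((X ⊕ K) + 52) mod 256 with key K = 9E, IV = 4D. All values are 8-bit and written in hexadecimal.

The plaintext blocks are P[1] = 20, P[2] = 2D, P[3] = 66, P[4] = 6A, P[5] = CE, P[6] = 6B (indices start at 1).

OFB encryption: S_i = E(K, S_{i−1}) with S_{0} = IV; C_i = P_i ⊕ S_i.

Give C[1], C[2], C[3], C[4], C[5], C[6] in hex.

C[1]: S = E(K, 4D) = 25; 20 ⊕ 25 = 05.
C[2]: S = E(K, 25) = 0D; 2D ⊕ 0D = 20.
C[3]: S = E(K, 0D) = E5; 66 ⊕ E5 = 83.
C[4]: S = E(K, E5) = CD; 6A ⊕ CD = A7.
C[5]: S = E(K, CD) = A5; CE ⊕ A5 = 6B.
C[6]: S = E(K, A5) = 8D; 6B ⊕ 8D = E6.

C[1] = 05, C[2] = 20, C[3] = 83, C[4] = A7, C[5] = 6B, C[6] = E6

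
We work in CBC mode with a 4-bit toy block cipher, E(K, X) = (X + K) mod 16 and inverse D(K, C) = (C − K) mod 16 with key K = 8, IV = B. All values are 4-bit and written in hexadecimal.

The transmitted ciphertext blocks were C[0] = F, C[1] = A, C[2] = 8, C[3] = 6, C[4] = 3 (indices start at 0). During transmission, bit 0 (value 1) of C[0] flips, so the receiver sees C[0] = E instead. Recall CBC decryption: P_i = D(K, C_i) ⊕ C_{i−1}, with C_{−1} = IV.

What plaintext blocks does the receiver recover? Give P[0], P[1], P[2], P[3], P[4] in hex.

Only C[0] changed, to E. In CBC, a change in C_i garbles P_i and flips the same bit in P_{i+1}. Decrypting the received ciphertext:
P[0]: D(K, E) = 6; 6 ⊕ B = D.
P[1]: D(K, A) = 2; 2 ⊕ E = C.
P[2]: D(K, 8) = 0; 0 ⊕ A = A.
P[3]: D(K, 6) = E; E ⊕ 8 = 6.
P[4]: D(K, 3) = B; B ⊕ 6 = D.
Blocks that differ from the original plaintext: P[0], P[1].

P[0] = D, P[1] = C, P[2] = A, P[3] = 6, P[4] = D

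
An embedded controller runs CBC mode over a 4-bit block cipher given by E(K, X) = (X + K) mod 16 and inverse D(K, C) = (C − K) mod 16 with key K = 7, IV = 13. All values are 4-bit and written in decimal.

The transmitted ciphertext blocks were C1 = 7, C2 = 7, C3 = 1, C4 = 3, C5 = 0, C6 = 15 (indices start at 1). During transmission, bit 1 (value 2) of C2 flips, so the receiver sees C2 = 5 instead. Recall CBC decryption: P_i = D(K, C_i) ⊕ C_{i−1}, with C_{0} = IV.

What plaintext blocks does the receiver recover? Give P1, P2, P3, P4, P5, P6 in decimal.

Only C2 changed, to 5. In CBC, a change in C_i garbles P_i and flips the same bit in P_{i+1}. Decrypting the received ciphertext:
P1: D(K, 7) = 0; 0 ⊕ 13 = 13.
P2: D(K, 5) = 14; 14 ⊕ 7 = 9.
P3: D(K, 1) = 10; 10 ⊕ 5 = 15.
P4: D(K, 3) = 12; 12 ⊕ 1 = 13.
P5: D(K, 0) = 9; 9 ⊕ 3 = 10.
P6: D(K, 15) = 8; 8 ⊕ 0 = 8.
Blocks that differ from the original plaintext: P2, P3.

P1 = 13, P2 = 9, P3 = 15, P4 = 13, P5 = 10, P6 = 8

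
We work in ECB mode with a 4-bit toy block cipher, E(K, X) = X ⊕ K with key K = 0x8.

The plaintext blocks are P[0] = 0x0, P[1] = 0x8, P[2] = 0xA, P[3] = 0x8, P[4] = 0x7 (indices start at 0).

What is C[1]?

ECB encryption: C_i = E(K, P_i).
C[1]: E(K, 0x8) = 0x0.

C[1] = 0x0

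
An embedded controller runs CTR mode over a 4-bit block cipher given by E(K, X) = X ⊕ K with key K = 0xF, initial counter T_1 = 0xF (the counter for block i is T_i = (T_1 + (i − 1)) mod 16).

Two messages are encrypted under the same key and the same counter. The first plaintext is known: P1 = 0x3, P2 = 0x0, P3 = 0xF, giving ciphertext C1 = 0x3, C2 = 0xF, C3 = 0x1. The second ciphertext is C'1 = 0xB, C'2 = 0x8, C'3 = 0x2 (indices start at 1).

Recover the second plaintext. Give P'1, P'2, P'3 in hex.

In CTR with a reused counter, both messages share the same keystream S_i, so C_i ⊕ C'_i = P_i ⊕ P'_i and thus P'_i = P_i ⊕ C_i ⊕ C'_i.
P'1: 0x3 ⊕ 0x3 ⊕ 0xB = 0xB.
P'2: 0x0 ⊕ 0xF ⊕ 0x8 = 0x7.
P'3: 0xF ⊕ 0x1 ⊕ 0x2 = 0xC.

P'1 = 0xB, P'2 = 0x7, P'3 = 0xC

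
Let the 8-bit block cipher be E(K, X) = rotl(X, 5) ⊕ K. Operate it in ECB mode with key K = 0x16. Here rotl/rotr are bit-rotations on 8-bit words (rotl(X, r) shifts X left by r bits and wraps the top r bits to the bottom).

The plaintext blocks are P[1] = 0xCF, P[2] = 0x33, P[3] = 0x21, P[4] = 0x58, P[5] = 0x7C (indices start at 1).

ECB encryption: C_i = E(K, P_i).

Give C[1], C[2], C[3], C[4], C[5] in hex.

C[1]: E(K, 0xCF) = 0xEF.
C[2]: E(K, 0x33) = 0x70.
C[3]: E(K, 0x21) = 0x32.
C[4]: E(K, 0x58) = 0x1D.
C[5]: E(K, 0x7C) = 0x99.

C[1] = 0xEF, C[2] = 0x70, C[3] = 0x32, C[4] = 0x1D, C[5] = 0x99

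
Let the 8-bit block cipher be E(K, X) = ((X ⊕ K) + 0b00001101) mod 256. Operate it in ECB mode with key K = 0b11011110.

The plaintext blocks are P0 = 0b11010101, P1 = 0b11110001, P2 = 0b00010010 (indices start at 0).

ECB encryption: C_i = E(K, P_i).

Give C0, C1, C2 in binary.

C0 = 0b00011000, C1 = 0b00111100, C2 = 0b11011001

C0: E(K, 0b11010101) = 0b00011000.
C1: E(K, 0b11110001) = 0b00111100.
C2: E(K, 0b00010010) = 0b11011001.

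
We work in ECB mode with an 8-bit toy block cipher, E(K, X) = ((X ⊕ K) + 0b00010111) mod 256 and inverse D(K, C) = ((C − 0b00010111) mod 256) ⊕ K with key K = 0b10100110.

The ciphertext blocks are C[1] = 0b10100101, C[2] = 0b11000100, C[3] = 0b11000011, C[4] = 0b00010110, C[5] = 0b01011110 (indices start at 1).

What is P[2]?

ECB decryption: P_i = D(K, C_i).
P[2]: D(K, 0b11000100) = 0b00001011.

P[2] = 0b00001011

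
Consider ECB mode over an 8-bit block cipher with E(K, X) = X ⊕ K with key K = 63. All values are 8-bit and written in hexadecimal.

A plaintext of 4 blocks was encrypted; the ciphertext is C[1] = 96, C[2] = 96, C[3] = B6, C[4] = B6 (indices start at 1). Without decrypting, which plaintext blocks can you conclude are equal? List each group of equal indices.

P[1] = P[2]; P[3] = P[4]

ECB encrypts each block independently with the same key, so equal ciphertext blocks imply equal plaintext blocks.
C[1] = C[2] = 96, so P[1] = P[2].
C[3] = C[4] = B6, so P[3] = P[4].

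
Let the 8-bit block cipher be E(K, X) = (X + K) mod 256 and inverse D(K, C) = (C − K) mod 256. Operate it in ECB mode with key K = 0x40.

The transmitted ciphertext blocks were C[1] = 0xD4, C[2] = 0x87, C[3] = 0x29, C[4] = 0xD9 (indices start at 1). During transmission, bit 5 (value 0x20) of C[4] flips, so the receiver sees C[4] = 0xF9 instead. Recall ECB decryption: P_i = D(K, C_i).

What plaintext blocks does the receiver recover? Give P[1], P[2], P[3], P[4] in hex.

Only C[4] changed, to 0xF9. In ECB, a change in C_i affects only P_i. Decrypting the received ciphertext:
P[1]: D(K, 0xD4) = 0x94.
P[2]: D(K, 0x87) = 0x47.
P[3]: D(K, 0x29) = 0xE9.
P[4]: D(K, 0xF9) = 0xB9.
Blocks that differ from the original plaintext: P[4].

P[1] = 0x94, P[2] = 0x47, P[3] = 0xE9, P[4] = 0xB9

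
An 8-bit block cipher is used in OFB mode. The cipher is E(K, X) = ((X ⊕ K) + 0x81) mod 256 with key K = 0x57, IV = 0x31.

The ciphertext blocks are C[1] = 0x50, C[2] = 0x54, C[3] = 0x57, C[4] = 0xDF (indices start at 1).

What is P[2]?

P[2] = 0x65

OFB decryption: S_i = E(K, S_{i−1}) with S_{0} = IV; P_i = C_i ⊕ S_i.
P[1]: S = E(K, 0x31) = 0xE7; 0x50 ⊕ 0xE7 = 0xB7.
P[2]: S = E(K, 0xE7) = 0x31; 0x54 ⊕ 0x31 = 0x65.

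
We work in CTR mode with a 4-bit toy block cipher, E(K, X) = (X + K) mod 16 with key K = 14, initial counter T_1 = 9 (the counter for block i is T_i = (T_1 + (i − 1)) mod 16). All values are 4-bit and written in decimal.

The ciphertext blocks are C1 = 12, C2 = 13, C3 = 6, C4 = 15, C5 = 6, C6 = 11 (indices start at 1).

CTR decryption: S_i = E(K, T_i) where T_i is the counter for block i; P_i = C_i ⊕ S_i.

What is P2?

P2: T = 10, S = E(K, T) = 8; 13 ⊕ 8 = 5.

P2 = 5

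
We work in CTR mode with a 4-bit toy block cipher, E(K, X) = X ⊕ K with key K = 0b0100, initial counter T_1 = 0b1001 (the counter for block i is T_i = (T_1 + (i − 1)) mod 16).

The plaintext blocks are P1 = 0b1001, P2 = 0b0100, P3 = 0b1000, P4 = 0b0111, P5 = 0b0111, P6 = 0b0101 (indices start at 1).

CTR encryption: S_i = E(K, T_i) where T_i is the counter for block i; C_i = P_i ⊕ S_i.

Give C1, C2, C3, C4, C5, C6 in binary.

C1 = 0b0100, C2 = 0b1010, C3 = 0b0111, C4 = 0b1111, C5 = 0b1110, C6 = 0b1111

C1: T = 0b1001, S = E(K, T) = 0b1101; 0b1001 ⊕ 0b1101 = 0b0100.
C2: T = 0b1010, S = E(K, T) = 0b1110; 0b0100 ⊕ 0b1110 = 0b1010.
C3: T = 0b1011, S = E(K, T) = 0b1111; 0b1000 ⊕ 0b1111 = 0b0111.
C4: T = 0b1100, S = E(K, T) = 0b1000; 0b0111 ⊕ 0b1000 = 0b1111.
C5: T = 0b1101, S = E(K, T) = 0b1001; 0b0111 ⊕ 0b1001 = 0b1110.
C6: T = 0b1110, S = E(K, T) = 0b1010; 0b0101 ⊕ 0b1010 = 0b1111.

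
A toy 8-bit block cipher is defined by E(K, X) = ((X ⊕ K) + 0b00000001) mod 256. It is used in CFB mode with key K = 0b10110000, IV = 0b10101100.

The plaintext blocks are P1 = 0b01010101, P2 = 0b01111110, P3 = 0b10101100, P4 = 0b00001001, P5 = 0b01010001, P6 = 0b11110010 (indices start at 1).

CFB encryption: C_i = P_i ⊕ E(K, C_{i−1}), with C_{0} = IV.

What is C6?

C1: E(K, 0b10101100) = 0b00011101; 0b01010101 ⊕ 0b00011101 = 0b01001000.
C2: E(K, 0b01001000) = 0b11111001; 0b01111110 ⊕ 0b11111001 = 0b10000111.
C3: E(K, 0b10000111) = 0b00111000; 0b10101100 ⊕ 0b00111000 = 0b10010100.
C4: E(K, 0b10010100) = 0b00100101; 0b00001001 ⊕ 0b00100101 = 0b00101100.
C5: E(K, 0b00101100) = 0b10011101; 0b01010001 ⊕ 0b10011101 = 0b11001100.
C6: E(K, 0b11001100) = 0b01111101; 0b11110010 ⊕ 0b01111101 = 0b10001111.

C6 = 0b10001111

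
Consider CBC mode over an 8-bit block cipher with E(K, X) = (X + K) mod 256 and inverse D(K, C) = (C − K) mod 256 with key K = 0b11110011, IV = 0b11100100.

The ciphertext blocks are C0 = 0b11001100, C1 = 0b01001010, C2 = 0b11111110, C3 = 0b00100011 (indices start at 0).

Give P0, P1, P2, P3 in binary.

CBC decryption: P_i = D(K, C_i) ⊕ C_{i−1}, with C_{−1} = IV.
P0: D(K, 0b11001100) = 0b11011001; 0b11011001 ⊕ 0b11100100 = 0b00111101.
P1: D(K, 0b01001010) = 0b01010111; 0b01010111 ⊕ 0b11001100 = 0b10011011.
P2: D(K, 0b11111110) = 0b00001011; 0b00001011 ⊕ 0b01001010 = 0b01000001.
P3: D(K, 0b00100011) = 0b00110000; 0b00110000 ⊕ 0b11111110 = 0b11001110.

P0 = 0b00111101, P1 = 0b10011011, P2 = 0b01000001, P3 = 0b11001110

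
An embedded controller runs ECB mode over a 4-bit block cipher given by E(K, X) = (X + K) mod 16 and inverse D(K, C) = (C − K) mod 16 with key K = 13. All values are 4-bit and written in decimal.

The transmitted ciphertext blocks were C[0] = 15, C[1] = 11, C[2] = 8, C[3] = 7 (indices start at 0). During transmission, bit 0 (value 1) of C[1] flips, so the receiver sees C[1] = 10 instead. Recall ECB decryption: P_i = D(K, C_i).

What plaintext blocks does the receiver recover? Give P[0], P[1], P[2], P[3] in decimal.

P[0] = 2, P[1] = 13, P[2] = 11, P[3] = 10

Only C[1] changed, to 10. In ECB, a change in C_i affects only P_i. Decrypting the received ciphertext:
P[0]: D(K, 15) = 2.
P[1]: D(K, 10) = 13.
P[2]: D(K, 8) = 11.
P[3]: D(K, 7) = 10.
Blocks that differ from the original plaintext: P[1].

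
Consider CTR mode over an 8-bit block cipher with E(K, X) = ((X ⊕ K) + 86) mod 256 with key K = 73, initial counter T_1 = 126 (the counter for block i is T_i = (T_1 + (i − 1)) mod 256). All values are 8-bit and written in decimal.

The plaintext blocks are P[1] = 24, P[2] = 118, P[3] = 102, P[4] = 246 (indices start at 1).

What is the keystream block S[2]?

CTR encryption: S_i = E(K, T_i) where T_i is the counter for block i; C_i = P_i ⊕ S_i.
C[1]: T = 126, S = E(K, T) = 141; 24 ⊕ 141 = 149.
C[2]: T = 127, S = E(K, T) = 140; 118 ⊕ 140 = 250.
So S[2] = 140.

140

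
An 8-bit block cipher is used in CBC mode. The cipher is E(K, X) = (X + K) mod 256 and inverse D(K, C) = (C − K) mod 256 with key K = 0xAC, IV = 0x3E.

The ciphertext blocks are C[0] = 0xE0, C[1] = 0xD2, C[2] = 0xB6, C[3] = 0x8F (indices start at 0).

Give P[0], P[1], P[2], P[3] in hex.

CBC decryption: P_i = D(K, C_i) ⊕ C_{i−1}, with C_{−1} = IV.
P[0]: D(K, 0xE0) = 0x34; 0x34 ⊕ 0x3E = 0x0A.
P[1]: D(K, 0xD2) = 0x26; 0x26 ⊕ 0xE0 = 0xC6.
P[2]: D(K, 0xB6) = 0x0A; 0x0A ⊕ 0xD2 = 0xD8.
P[3]: D(K, 0x8F) = 0xE3; 0xE3 ⊕ 0xB6 = 0x55.

P[0] = 0x0A, P[1] = 0xC6, P[2] = 0xD8, P[3] = 0x55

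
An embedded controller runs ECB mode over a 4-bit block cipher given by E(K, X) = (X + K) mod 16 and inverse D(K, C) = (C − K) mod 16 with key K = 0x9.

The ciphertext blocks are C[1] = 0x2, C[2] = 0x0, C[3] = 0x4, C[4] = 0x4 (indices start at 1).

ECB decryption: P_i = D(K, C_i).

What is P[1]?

P[1] = 0x9

P[1]: D(K, 0x2) = 0x9.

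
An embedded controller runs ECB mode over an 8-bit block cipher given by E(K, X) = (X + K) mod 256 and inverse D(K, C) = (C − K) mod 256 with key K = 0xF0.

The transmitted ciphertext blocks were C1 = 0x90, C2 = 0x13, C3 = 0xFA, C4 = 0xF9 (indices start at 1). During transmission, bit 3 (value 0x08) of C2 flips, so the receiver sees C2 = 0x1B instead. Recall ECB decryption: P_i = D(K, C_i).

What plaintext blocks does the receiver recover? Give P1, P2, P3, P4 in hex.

P1 = 0xA0, P2 = 0x2B, P3 = 0x0A, P4 = 0x09

Only C2 changed, to 0x1B. In ECB, a change in C_i affects only P_i. Decrypting the received ciphertext:
P1: D(K, 0x90) = 0xA0.
P2: D(K, 0x1B) = 0x2B.
P3: D(K, 0xFA) = 0x0A.
P4: D(K, 0xF9) = 0x09.
Blocks that differ from the original plaintext: P2.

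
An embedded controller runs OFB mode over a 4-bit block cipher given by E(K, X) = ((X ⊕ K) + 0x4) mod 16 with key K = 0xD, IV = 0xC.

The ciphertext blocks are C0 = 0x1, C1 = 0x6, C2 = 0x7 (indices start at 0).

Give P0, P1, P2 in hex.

P0 = 0x4, P1 = 0xA, P2 = 0x2

OFB decryption: S_i = E(K, S_{i−1}) with S_{−1} = IV; P_i = C_i ⊕ S_i.
P0: S = E(K, 0xC) = 0x5; 0x1 ⊕ 0x5 = 0x4.
P1: S = E(K, 0x5) = 0xC; 0x6 ⊕ 0xC = 0xA.
P2: S = E(K, 0xC) = 0x5; 0x7 ⊕ 0x5 = 0x2.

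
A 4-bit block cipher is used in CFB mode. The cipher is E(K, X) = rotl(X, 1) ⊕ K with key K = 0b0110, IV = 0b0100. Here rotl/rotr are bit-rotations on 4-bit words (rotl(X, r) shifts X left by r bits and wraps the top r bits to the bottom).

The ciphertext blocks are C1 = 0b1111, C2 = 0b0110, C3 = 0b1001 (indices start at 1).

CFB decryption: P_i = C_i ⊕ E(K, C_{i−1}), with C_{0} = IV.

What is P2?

P2 = 0b1111

P2: E(K, 0b1111) = 0b1001; 0b0110 ⊕ 0b1001 = 0b1111.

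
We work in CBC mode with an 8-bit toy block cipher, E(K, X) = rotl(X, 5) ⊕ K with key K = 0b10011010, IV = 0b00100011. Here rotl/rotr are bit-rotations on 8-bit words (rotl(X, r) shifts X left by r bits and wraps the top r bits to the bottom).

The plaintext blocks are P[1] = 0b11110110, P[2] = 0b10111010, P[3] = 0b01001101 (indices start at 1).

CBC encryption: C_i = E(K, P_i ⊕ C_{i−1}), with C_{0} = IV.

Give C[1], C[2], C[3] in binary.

C[1] = 0b00100000, C[2] = 0b11001001, C[3] = 0b00001010

C[1]: P[1] ⊕ 0b00100011 = 0b11010101; E(K, 0b11010101) = 0b00100000.
C[2]: P[2] ⊕ 0b00100000 = 0b10011010; E(K, 0b10011010) = 0b11001001.
C[3]: P[3] ⊕ 0b11001001 = 0b10000100; E(K, 0b10000100) = 0b00001010.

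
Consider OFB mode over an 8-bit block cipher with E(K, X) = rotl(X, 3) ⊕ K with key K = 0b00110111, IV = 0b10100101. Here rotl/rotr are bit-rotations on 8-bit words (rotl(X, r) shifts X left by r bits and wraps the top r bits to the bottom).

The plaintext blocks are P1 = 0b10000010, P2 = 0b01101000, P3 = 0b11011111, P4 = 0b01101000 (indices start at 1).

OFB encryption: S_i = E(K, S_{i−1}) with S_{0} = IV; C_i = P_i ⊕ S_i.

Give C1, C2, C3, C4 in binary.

C1: S = E(K, 0b10100101) = 0b00011010; 0b10000010 ⊕ 0b00011010 = 0b10011000.
C2: S = E(K, 0b00011010) = 0b11100111; 0b01101000 ⊕ 0b11100111 = 0b10001111.
C3: S = E(K, 0b11100111) = 0b00001000; 0b11011111 ⊕ 0b00001000 = 0b11010111.
C4: S = E(K, 0b00001000) = 0b01110111; 0b01101000 ⊕ 0b01110111 = 0b00011111.

C1 = 0b10011000, C2 = 0b10001111, C3 = 0b11010111, C4 = 0b00011111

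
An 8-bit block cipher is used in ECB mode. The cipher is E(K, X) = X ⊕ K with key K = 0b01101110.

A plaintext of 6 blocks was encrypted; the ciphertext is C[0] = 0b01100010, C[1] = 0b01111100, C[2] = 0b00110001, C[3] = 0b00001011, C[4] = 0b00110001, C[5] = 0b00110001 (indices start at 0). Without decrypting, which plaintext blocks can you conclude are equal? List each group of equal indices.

ECB encrypts each block independently with the same key, so equal ciphertext blocks imply equal plaintext blocks.
C[2] = C[4] = C[5] = 0b00110001, so P[2] = P[4] = P[5].

P[2] = P[4] = P[5]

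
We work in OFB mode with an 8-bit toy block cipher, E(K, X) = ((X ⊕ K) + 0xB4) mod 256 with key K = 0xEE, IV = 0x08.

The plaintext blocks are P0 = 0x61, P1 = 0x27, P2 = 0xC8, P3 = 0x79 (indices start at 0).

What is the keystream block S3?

OFB encryption: S_i = E(K, S_{i−1}) with S_{−1} = IV; C_i = P_i ⊕ S_i.
C0: S = E(K, 0x08) = 0x9A; 0x61 ⊕ 0x9A = 0xFB.
C1: S = E(K, 0x9A) = 0x28; 0x27 ⊕ 0x28 = 0x0F.
C2: S = E(K, 0x28) = 0x7A; 0xC8 ⊕ 0x7A = 0xB2.
C3: S = E(K, 0x7A) = 0x48; 0x79 ⊕ 0x48 = 0x31.
So S3 = 0x48.

0x48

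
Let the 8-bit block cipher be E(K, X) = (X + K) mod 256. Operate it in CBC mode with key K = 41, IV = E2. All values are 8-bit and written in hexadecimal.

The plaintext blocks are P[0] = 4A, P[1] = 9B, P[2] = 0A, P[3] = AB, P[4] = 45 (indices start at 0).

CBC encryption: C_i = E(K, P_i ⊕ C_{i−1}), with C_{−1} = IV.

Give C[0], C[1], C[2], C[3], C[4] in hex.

C[0] = E9, C[1] = B3, C[2] = FA, C[3] = 92, C[4] = 18

C[0]: P[0] ⊕ E2 = A8; E(K, A8) = E9.
C[1]: P[1] ⊕ E9 = 72; E(K, 72) = B3.
C[2]: P[2] ⊕ B3 = B9; E(K, B9) = FA.
C[3]: P[3] ⊕ FA = 51; E(K, 51) = 92.
C[4]: P[4] ⊕ 92 = D7; E(K, D7) = 18.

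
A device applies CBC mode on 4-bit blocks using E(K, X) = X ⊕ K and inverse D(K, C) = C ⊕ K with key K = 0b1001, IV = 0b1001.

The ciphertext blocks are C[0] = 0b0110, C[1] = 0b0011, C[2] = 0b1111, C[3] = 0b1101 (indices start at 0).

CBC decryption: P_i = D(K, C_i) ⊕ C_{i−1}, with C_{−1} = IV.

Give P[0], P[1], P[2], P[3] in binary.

P[0] = 0b0110, P[1] = 0b1100, P[2] = 0b0101, P[3] = 0b1011

P[0]: D(K, 0b0110) = 0b1111; 0b1111 ⊕ 0b1001 = 0b0110.
P[1]: D(K, 0b0011) = 0b1010; 0b1010 ⊕ 0b0110 = 0b1100.
P[2]: D(K, 0b1111) = 0b0110; 0b0110 ⊕ 0b0011 = 0b0101.
P[3]: D(K, 0b1101) = 0b0100; 0b0100 ⊕ 0b1111 = 0b1011.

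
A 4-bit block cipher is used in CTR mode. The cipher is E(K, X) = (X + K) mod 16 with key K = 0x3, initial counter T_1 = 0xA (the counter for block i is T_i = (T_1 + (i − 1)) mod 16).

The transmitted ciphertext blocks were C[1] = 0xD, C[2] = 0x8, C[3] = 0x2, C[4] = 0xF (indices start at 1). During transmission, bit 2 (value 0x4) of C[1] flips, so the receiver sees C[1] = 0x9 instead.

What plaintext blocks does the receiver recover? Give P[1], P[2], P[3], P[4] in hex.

P[1] = 0x4, P[2] = 0x6, P[3] = 0xD, P[4] = 0xF

CTR decryption: S_i = E(K, T_i) where T_i is the counter for block i; P_i = C_i ⊕ S_i.
Only C[1] changed, to 0x9. In CTR, a change in C_i flips the same bit in P_i only; the keystream is unaffected. Decrypting the received ciphertext:
P[1]: T = 0xA, S = E(K, T) = 0xD; 0x9 ⊕ 0xD = 0x4.
P[2]: T = 0xB, S = E(K, T) = 0xE; 0x8 ⊕ 0xE = 0x6.
P[3]: T = 0xC, S = E(K, T) = 0xF; 0x2 ⊕ 0xF = 0xD.
P[4]: T = 0xD, S = E(K, T) = 0x0; 0xF ⊕ 0x0 = 0xF.
Blocks that differ from the original plaintext: P[1].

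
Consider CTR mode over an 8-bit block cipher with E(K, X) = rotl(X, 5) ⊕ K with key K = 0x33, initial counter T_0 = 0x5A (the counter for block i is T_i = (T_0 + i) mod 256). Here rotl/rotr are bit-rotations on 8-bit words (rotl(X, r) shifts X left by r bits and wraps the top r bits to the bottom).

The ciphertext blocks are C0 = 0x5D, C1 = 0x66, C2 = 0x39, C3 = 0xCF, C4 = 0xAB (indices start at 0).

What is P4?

P4 = 0x53

CTR decryption: S_i = E(K, T_i) where T_i is the counter for block i; P_i = C_i ⊕ S_i.
P4: T = 0x5E, S = E(K, T) = 0xF8; 0xAB ⊕ 0xF8 = 0x53.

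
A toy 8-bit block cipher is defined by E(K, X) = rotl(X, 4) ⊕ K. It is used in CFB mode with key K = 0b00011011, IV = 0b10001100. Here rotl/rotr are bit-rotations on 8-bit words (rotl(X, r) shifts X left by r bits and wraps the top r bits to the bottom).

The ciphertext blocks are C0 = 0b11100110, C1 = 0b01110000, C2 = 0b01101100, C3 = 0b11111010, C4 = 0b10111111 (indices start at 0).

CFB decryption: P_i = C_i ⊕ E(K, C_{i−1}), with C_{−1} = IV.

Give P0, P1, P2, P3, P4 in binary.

P0: E(K, 0b10001100) = 0b11010011; 0b11100110 ⊕ 0b11010011 = 0b00110101.
P1: E(K, 0b11100110) = 0b01110101; 0b01110000 ⊕ 0b01110101 = 0b00000101.
P2: E(K, 0b01110000) = 0b00011100; 0b01101100 ⊕ 0b00011100 = 0b01110000.
P3: E(K, 0b01101100) = 0b11011101; 0b11111010 ⊕ 0b11011101 = 0b00100111.
P4: E(K, 0b11111010) = 0b10110100; 0b10111111 ⊕ 0b10110100 = 0b00001011.

P0 = 0b00110101, P1 = 0b00000101, P2 = 0b01110000, P3 = 0b00100111, P4 = 0b00001011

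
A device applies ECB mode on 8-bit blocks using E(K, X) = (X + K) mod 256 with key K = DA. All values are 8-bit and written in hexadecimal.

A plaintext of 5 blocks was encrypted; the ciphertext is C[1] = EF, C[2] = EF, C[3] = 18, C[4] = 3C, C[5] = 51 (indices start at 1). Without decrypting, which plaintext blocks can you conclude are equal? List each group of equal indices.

P[1] = P[2]

ECB encrypts each block independently with the same key, so equal ciphertext blocks imply equal plaintext blocks.
C[1] = C[2] = EF, so P[1] = P[2].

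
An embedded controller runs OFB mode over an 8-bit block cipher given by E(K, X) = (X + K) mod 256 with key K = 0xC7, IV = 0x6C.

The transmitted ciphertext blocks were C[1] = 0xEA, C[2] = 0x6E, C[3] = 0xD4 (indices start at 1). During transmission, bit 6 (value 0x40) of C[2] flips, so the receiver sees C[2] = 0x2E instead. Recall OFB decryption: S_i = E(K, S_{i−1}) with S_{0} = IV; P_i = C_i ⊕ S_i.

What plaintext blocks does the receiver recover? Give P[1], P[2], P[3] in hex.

P[1] = 0xD9, P[2] = 0xD4, P[3] = 0x15

Only C[2] changed, to 0x2E. In OFB, a change in C_i flips the same bit in P_i only; the keystream is unaffected. Decrypting the received ciphertext:
P[1]: S = E(K, 0x6C) = 0x33; 0xEA ⊕ 0x33 = 0xD9.
P[2]: S = E(K, 0x33) = 0xFA; 0x2E ⊕ 0xFA = 0xD4.
P[3]: S = E(K, 0xFA) = 0xC1; 0xD4 ⊕ 0xC1 = 0x15.
Blocks that differ from the original plaintext: P[2].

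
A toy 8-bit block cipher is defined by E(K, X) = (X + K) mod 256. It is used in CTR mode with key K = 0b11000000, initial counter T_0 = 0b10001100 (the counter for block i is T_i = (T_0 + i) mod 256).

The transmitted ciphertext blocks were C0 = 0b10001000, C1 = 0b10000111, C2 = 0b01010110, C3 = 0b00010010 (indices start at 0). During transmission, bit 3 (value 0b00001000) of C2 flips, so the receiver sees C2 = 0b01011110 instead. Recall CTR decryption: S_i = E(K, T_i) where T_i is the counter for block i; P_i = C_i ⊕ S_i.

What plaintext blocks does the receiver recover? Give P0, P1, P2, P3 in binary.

Only C2 changed, to 0b01011110. In CTR, a change in C_i flips the same bit in P_i only; the keystream is unaffected. Decrypting the received ciphertext:
P0: T = 0b10001100, S = E(K, T) = 0b01001100; 0b10001000 ⊕ 0b01001100 = 0b11000100.
P1: T = 0b10001101, S = E(K, T) = 0b01001101; 0b10000111 ⊕ 0b01001101 = 0b11001010.
P2: T = 0b10001110, S = E(K, T) = 0b01001110; 0b01011110 ⊕ 0b01001110 = 0b00010000.
P3: T = 0b10001111, S = E(K, T) = 0b01001111; 0b00010010 ⊕ 0b01001111 = 0b01011101.
Blocks that differ from the original plaintext: P2.

P0 = 0b11000100, P1 = 0b11001010, P2 = 0b00010000, P3 = 0b01011101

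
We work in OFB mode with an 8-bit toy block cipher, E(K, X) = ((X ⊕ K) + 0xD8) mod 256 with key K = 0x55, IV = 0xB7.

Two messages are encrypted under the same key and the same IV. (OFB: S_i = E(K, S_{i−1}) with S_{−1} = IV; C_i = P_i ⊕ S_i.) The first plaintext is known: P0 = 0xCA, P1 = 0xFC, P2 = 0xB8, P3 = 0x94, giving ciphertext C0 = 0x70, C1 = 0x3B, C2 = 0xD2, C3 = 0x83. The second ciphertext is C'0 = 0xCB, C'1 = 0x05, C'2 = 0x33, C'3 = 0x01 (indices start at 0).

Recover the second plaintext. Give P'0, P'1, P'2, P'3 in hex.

In OFB with a reused IV, both messages share the same keystream S_i, so C_i ⊕ C'_i = P_i ⊕ P'_i and thus P'_i = P_i ⊕ C_i ⊕ C'_i.
P'0: 0xCA ⊕ 0x70 ⊕ 0xCB = 0x71.
P'1: 0xFC ⊕ 0x3B ⊕ 0x05 = 0xC2.
P'2: 0xB8 ⊕ 0xD2 ⊕ 0x33 = 0x59.
P'3: 0x94 ⊕ 0x83 ⊕ 0x01 = 0x16.

P'0 = 0x71, P'1 = 0xC2, P'2 = 0x59, P'3 = 0x16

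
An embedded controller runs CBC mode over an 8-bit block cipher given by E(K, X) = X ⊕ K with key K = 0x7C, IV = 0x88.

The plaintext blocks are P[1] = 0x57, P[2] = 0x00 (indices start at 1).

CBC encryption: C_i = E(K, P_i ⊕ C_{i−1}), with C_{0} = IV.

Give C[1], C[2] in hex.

C[1] = 0xA3, C[2] = 0xDF

C[1]: P[1] ⊕ 0x88 = 0xDF; E(K, 0xDF) = 0xA3.
C[2]: P[2] ⊕ 0xA3 = 0xA3; E(K, 0xA3) = 0xDF.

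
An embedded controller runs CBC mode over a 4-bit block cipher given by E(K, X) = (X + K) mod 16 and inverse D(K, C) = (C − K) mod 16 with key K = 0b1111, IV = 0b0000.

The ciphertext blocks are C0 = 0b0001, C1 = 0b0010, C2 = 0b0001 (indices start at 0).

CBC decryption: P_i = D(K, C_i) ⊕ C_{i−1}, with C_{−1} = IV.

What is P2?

P2: D(K, 0b0001) = 0b0010; 0b0010 ⊕ 0b0010 = 0b0000.

P2 = 0b0000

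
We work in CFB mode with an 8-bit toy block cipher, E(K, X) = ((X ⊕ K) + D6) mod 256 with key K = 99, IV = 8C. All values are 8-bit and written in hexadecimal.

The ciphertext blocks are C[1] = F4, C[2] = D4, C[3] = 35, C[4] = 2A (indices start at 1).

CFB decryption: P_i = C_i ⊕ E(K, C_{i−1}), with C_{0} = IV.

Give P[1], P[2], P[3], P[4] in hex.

P[1]: E(K, 8C) = EB; F4 ⊕ EB = 1F.
P[2]: E(K, F4) = 43; D4 ⊕ 43 = 97.
P[3]: E(K, D4) = 23; 35 ⊕ 23 = 16.
P[4]: E(K, 35) = 82; 2A ⊕ 82 = A8.

P[1] = 1F, P[2] = 97, P[3] = 16, P[4] = A8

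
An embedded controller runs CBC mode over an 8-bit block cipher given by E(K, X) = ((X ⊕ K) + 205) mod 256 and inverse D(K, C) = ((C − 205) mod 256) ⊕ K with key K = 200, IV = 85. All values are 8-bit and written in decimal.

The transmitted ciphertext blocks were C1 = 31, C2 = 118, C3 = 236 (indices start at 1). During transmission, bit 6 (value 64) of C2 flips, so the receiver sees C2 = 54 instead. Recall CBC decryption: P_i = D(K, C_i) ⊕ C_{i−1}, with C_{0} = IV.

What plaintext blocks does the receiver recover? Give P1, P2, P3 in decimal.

P1 = 207, P2 = 190, P3 = 225

Only C2 changed, to 54. In CBC, a change in C_i garbles P_i and flips the same bit in P_{i+1}. Decrypting the received ciphertext:
P1: D(K, 31) = 154; 154 ⊕ 85 = 207.
P2: D(K, 54) = 161; 161 ⊕ 31 = 190.
P3: D(K, 236) = 215; 215 ⊕ 54 = 225.
Blocks that differ from the original plaintext: P2, P3.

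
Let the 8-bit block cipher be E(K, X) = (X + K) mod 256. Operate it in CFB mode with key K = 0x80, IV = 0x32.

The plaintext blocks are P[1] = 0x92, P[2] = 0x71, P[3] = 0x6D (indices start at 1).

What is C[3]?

CFB encryption: C_i = P_i ⊕ E(K, C_{i−1}), with C_{0} = IV.
C[1]: E(K, 0x32) = 0xB2; 0x92 ⊕ 0xB2 = 0x20.
C[2]: E(K, 0x20) = 0xA0; 0x71 ⊕ 0xA0 = 0xD1.
C[3]: E(K, 0xD1) = 0x51; 0x6D ⊕ 0x51 = 0x3C.

C[3] = 0x3C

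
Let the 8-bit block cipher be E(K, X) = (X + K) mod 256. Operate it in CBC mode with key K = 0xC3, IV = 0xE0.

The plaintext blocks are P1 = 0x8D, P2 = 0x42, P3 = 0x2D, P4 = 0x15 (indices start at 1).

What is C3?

C3 = 0xDB

CBC encryption: C_i = E(K, P_i ⊕ C_{i−1}), with C_{0} = IV.
C1: P1 ⊕ 0xE0 = 0x6D; E(K, 0x6D) = 0x30.
C2: P2 ⊕ 0x30 = 0x72; E(K, 0x72) = 0x35.
C3: P3 ⊕ 0x35 = 0x18; E(K, 0x18) = 0xDB.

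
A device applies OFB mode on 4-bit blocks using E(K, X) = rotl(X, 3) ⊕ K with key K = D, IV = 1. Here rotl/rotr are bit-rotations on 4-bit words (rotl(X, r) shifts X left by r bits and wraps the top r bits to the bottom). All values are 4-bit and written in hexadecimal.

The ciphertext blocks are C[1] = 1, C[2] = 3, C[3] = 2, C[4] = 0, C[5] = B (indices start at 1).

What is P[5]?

P[5] = 1

OFB decryption: S_i = E(K, S_{i−1}) with S_{0} = IV; P_i = C_i ⊕ S_i.
P[1]: S = E(K, 1) = 5; 1 ⊕ 5 = 4.
P[2]: S = E(K, 5) = 7; 3 ⊕ 7 = 4.
P[3]: S = E(K, 7) = 6; 2 ⊕ 6 = 4.
P[4]: S = E(K, 6) = E; 0 ⊕ E = E.
P[5]: S = E(K, E) = A; B ⊕ A = 1.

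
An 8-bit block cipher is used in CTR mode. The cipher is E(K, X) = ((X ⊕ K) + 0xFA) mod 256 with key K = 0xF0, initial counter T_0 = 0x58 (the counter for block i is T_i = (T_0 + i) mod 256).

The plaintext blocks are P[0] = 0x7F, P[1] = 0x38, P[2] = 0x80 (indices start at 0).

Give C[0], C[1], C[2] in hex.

C[0] = 0xDD, C[1] = 0x9B, C[2] = 0x24

CTR encryption: S_i = E(K, T_i) where T_i is the counter for block i; C_i = P_i ⊕ S_i.
C[0]: T = 0x58, S = E(K, T) = 0xA2; 0x7F ⊕ 0xA2 = 0xDD.
C[1]: T = 0x59, S = E(K, T) = 0xA3; 0x38 ⊕ 0xA3 = 0x9B.
C[2]: T = 0x5A, S = E(K, T) = 0xA4; 0x80 ⊕ 0xA4 = 0x24.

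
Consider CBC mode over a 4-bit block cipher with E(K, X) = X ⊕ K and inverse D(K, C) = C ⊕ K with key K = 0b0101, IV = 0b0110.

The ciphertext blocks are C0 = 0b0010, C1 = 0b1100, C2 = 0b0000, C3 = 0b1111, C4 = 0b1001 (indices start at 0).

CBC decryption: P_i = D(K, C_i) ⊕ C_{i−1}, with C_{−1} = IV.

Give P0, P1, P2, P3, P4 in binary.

P0 = 0b0001, P1 = 0b1011, P2 = 0b1001, P3 = 0b1010, P4 = 0b0011

P0: D(K, 0b0010) = 0b0111; 0b0111 ⊕ 0b0110 = 0b0001.
P1: D(K, 0b1100) = 0b1001; 0b1001 ⊕ 0b0010 = 0b1011.
P2: D(K, 0b0000) = 0b0101; 0b0101 ⊕ 0b1100 = 0b1001.
P3: D(K, 0b1111) = 0b1010; 0b1010 ⊕ 0b0000 = 0b1010.
P4: D(K, 0b1001) = 0b1100; 0b1100 ⊕ 0b1111 = 0b0011.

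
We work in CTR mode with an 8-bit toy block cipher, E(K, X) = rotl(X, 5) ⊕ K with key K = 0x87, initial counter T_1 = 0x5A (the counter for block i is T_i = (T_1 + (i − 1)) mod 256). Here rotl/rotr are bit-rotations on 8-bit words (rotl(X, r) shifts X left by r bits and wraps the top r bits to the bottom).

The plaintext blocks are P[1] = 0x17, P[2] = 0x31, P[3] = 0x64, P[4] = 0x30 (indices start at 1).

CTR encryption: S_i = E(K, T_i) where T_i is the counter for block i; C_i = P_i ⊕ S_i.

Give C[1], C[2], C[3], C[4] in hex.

C[1]: T = 0x5A, S = E(K, T) = 0xCC; 0x17 ⊕ 0xCC = 0xDB.
C[2]: T = 0x5B, S = E(K, T) = 0xEC; 0x31 ⊕ 0xEC = 0xDD.
C[3]: T = 0x5C, S = E(K, T) = 0x0C; 0x64 ⊕ 0x0C = 0x68.
C[4]: T = 0x5D, S = E(K, T) = 0x2C; 0x30 ⊕ 0x2C = 0x1C.

C[1] = 0xDB, C[2] = 0xDD, C[3] = 0x68, C[4] = 0x1C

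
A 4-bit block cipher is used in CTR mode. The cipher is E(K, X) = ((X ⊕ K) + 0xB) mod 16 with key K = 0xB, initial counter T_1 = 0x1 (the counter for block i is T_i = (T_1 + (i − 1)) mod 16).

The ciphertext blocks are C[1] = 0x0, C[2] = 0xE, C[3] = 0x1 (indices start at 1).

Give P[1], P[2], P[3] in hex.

CTR decryption: S_i = E(K, T_i) where T_i is the counter for block i; P_i = C_i ⊕ S_i.
P[1]: T = 0x1, S = E(K, T) = 0x5; 0x0 ⊕ 0x5 = 0x5.
P[2]: T = 0x2, S = E(K, T) = 0x4; 0xE ⊕ 0x4 = 0xA.
P[3]: T = 0x3, S = E(K, T) = 0x3; 0x1 ⊕ 0x3 = 0x2.

P[1] = 0x5, P[2] = 0xA, P[3] = 0x2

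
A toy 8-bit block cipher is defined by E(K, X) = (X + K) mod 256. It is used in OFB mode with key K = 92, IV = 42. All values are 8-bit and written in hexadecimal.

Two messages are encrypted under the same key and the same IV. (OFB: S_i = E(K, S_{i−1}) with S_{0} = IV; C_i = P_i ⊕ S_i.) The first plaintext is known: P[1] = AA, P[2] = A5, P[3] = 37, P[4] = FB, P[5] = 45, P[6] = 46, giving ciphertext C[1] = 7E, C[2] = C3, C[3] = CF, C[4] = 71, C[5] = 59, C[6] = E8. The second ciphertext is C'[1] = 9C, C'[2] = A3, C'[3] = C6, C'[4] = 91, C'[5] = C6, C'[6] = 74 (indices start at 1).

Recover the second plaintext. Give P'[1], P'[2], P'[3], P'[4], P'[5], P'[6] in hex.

P'[1] = 48, P'[2] = C5, P'[3] = 3E, P'[4] = 1B, P'[5] = DA, P'[6] = DA

In OFB with a reused IV, both messages share the same keystream S_i, so C_i ⊕ C'_i = P_i ⊕ P'_i and thus P'_i = P_i ⊕ C_i ⊕ C'_i.
P'[1]: AA ⊕ 7E ⊕ 9C = 48.
P'[2]: A5 ⊕ C3 ⊕ A3 = C5.
P'[3]: 37 ⊕ CF ⊕ C6 = 3E.
P'[4]: FB ⊕ 71 ⊕ 91 = 1B.
P'[5]: 45 ⊕ 59 ⊕ C6 = DA.
P'[6]: 46 ⊕ E8 ⊕ 74 = DA.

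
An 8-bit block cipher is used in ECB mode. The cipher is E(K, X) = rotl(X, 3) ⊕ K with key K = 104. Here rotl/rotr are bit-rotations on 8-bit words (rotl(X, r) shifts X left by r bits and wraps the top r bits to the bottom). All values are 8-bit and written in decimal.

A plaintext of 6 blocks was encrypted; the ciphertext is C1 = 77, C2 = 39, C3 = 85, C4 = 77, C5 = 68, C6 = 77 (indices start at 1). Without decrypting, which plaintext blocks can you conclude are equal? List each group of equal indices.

ECB encrypts each block independently with the same key, so equal ciphertext blocks imply equal plaintext blocks.
C1 = C4 = C6 = 77, so P1 = P4 = P6.

P1 = P4 = P6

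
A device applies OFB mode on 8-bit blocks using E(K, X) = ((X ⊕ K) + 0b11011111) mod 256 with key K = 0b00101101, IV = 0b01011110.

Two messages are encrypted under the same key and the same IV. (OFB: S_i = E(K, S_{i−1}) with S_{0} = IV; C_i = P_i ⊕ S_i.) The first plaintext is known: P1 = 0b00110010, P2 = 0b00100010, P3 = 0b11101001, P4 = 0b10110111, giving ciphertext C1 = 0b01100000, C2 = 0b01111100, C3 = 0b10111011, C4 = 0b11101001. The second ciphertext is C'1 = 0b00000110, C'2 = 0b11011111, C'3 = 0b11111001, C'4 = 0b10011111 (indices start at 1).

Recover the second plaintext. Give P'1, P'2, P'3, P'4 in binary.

In OFB with a reused IV, both messages share the same keystream S_i, so C_i ⊕ C'_i = P_i ⊕ P'_i and thus P'_i = P_i ⊕ C_i ⊕ C'_i.
P'1: 0b00110010 ⊕ 0b01100000 ⊕ 0b00000110 = 0b01010100.
P'2: 0b00100010 ⊕ 0b01111100 ⊕ 0b11011111 = 0b10000001.
P'3: 0b11101001 ⊕ 0b10111011 ⊕ 0b11111001 = 0b10101011.
P'4: 0b10110111 ⊕ 0b11101001 ⊕ 0b10011111 = 0b11000001.

P'1 = 0b01010100, P'2 = 0b10000001, P'3 = 0b10101011, P'4 = 0b11000001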